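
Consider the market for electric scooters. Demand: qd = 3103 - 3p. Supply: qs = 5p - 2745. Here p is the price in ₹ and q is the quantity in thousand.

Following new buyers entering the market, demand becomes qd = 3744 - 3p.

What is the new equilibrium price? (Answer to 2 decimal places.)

811.13

Solve the original market: 3103 - 3p = 5p - 2745, hence p = 731 and q = 910.
The shock moves the curves to qd = 3744 - 3p and qs = 5p - 2745.
Clearing the new market: 3744 - 3p = 5p - 2745, so p = 811.125 and q = 1310.625.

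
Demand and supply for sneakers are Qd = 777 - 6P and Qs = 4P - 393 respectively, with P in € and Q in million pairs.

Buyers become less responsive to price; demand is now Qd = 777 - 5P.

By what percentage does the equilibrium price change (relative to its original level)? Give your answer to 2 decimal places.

+11.11

Initially, 777 - 6P = 4P - 393, so 1170 = 10P and P = 117, Q = 75.
The shock moves the curves to Qd = 777 - 5P and Qs = 4P - 393.
Equate the new curves: 777 - 5P = 4P - 393, giving 1170 = 9P, P = 130, Q = 127.
%ΔP = (130 − 117) / 117 × 100 = +11.11%.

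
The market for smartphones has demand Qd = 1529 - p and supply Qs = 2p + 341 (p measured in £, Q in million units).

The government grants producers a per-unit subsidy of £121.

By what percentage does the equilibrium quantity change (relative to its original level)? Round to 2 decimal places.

Solve the original market: 1529 - p = 2p + 341, hence p = 396 and Q = 1133.
Since sellers receive the price plus the subsidy, the effective supply curve becomes Qs = 2p + 583.
Equate the new curves: 1529 - p = 2p + 583, giving 946 = 3p, p = 946/3 ≈ 315.3333, Q = 3641/3 ≈ 1213.6667.
%ΔQ = (1213.6667 − 1133) / 1133 × 100 = +7.12%.

+7.12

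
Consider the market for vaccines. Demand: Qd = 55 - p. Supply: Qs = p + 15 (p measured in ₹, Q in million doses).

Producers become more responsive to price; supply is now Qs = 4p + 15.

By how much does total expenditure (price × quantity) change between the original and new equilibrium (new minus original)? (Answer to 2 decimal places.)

Solve the original market: 55 - p = p + 15, hence p = 20 and Q = 35.
With the change applied: demand Qd = 55 - p, supply Qs = 4p + 15.
Setting them equal: 55 - p = 4p + 15 → 40 = 5p, so p = 8 and Q = 47.
Expenditure moves from 20×35 = 700 to 8×47 = 376; change = -324.00.

-324.00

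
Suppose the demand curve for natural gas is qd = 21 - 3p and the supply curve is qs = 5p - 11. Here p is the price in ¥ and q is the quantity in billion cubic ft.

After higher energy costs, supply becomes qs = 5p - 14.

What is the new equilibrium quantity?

Before the shock: 21 - 3p = 5p - 11 ⇒ 32 = 8p ⇒ p = 4, q = 9.
The new curves are qd = 21 - 3p (demand) and qs = 5p - 14 (supply).
Clearing the new market: 21 - 3p = 5p - 14, so p = 4.375 and q = 7.875.

7.875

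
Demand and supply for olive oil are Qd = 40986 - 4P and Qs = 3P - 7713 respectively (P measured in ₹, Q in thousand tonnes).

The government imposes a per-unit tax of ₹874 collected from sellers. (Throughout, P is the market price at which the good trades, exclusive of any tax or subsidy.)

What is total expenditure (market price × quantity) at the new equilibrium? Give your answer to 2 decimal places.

85484028.12

Before the shock: 40986 - 4P = 3P - 7713 ⇒ 48699 = 7P ⇒ P = 6957, Q = 13158.
Since sellers keep the price net of the tax, the effective supply curve becomes Qs = 3P - 10335.
New equilibrium: 40986 - 4P = 3P - 10335 ⇒ 51321 = 7P ⇒ P = 51321/7 ≈ 7331.5714, Q = 81618/7 ≈ 11659.7143.
New expenditure = 7331.5714 × 11659.7143 = 85484028.12.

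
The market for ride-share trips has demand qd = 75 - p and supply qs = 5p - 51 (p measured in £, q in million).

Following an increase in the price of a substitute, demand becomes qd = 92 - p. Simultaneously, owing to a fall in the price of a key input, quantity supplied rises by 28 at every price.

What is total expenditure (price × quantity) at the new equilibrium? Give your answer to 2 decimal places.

1395.97

Solve the original market: 75 - p = 5p - 51, hence p = 21 and q = 54.
With the change applied: demand qd = 92 - p, supply qs = 5p - 23.
New equilibrium: 92 - p = 5p - 23 ⇒ 115 = 6p ⇒ p = 115/6 ≈ 19.1667, q = 437/6 ≈ 72.8333.
New expenditure = 19.1667 × 72.8333 = 1395.97.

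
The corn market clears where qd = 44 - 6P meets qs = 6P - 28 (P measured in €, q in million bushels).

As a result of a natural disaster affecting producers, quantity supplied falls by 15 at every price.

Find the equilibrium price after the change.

7.25

Before the shock: 44 - 6P = 6P - 28 ⇒ 72 = 12P ⇒ P = 6, q = 8.
With the change applied: demand qd = 44 - 6P, supply qs = 6P - 43.
New equilibrium: 44 - 6P = 6P - 43 ⇒ 87 = 12P ⇒ P = 7.25, q = 0.5.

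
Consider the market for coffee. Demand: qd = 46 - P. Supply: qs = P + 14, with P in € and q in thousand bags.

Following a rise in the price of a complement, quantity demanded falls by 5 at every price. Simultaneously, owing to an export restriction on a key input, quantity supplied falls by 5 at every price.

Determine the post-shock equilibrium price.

16

Before the shock: 46 - P = P + 14 ⇒ 32 = 2P ⇒ P = 16, q = 30.
After the shift, demand is qd = 41 - P and supply is qs = P + 9.
Clearing the new market: 41 - P = P + 9, so P = 16 and q = 25.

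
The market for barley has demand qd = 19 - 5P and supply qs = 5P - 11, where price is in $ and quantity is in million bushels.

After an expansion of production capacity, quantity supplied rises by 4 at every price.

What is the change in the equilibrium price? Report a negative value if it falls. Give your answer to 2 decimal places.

-0.40

Before the shock: 19 - 5P = 5P - 11 ⇒ 30 = 10P ⇒ P = 3, q = 4.
With the change applied: demand qd = 19 - 5P, supply qs = 5P - 7.
Setting them equal: 19 - 5P = 5P - 7 → 26 = 10P, so P = 2.6 and q = 6.
ΔP = 2.6 − 3 = -0.40.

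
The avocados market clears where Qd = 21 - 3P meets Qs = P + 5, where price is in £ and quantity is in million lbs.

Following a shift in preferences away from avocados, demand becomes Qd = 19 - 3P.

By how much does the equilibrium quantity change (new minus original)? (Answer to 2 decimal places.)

-0.50

Before the shock: 21 - 3P = P + 5 ⇒ 16 = 4P ⇒ P = 4, Q = 9.
After the shift, demand is Qd = 19 - 3P and supply is Qs = P + 5.
Equate the new curves: 19 - 3P = P + 5, giving 14 = 4P, P = 3.5, Q = 8.5.
ΔQ = 8.5 − 9 = -0.50.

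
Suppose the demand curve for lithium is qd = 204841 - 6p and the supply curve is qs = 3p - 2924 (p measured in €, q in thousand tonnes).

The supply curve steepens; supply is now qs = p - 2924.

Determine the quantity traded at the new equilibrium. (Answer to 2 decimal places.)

Before the shock: 204841 - 6p = 3p - 2924 ⇒ 207765 = 9p ⇒ p = 23085, q = 66331.
With the change applied: demand qd = 204841 - 6p, supply qs = p - 2924.
Equate the new curves: 204841 - 6p = p - 2924, giving 207765 = 7p, p = 207765/7 ≈ 29680.7143, q = 187297/7 ≈ 26756.7143.

26756.71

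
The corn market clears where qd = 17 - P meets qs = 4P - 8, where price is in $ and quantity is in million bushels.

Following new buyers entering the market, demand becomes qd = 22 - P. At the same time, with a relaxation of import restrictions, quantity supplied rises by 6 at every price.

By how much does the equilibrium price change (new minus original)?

-0.2

Before the shock: 17 - P = 4P - 8 ⇒ 25 = 5P ⇒ P = 5, q = 12.
The shock moves the curves to qd = 22 - P and qs = 4P - 2.
Clearing the new market: 22 - P = 4P - 2, so P = 4.8 and q = 17.2.
ΔP = 4.8 − 5 = -0.2.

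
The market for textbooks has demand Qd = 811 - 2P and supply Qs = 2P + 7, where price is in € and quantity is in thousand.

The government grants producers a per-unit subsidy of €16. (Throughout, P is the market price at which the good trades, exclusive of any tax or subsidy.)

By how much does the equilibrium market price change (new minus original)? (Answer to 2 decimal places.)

-8.00

Before the shock: 811 - 2P = 2P + 7 ⇒ 804 = 4P ⇒ P = 201, Q = 409.
Since sellers receive the price plus the subsidy, the effective supply curve becomes Qs = 2P + 39.
Clearing the new market: 811 - 2P = 2P + 39, so P = 193 and Q = 425.
ΔP = 193 − 201 = -8.00.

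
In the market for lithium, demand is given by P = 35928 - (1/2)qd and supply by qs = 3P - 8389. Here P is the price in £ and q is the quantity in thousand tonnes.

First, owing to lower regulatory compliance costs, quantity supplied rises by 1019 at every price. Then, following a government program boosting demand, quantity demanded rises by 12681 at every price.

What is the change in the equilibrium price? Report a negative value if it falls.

+2332.4

Solve the original market: 71856 - 2P = 3P - 8389, hence P = 16049 and q = 39758.
With the change applied: demand qd = 84537 - 2P, supply qs = 3P - 7370.
New equilibrium: 84537 - 2P = 3P - 7370 ⇒ 91907 = 5P ⇒ P = 18381.4, q = 47774.2.
ΔP = 18381.4 − 16049 = +2332.4.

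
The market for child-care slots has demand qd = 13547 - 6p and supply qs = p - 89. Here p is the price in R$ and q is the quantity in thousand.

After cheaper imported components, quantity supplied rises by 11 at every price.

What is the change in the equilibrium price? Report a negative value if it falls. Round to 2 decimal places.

-1.57

Solve the original market: 13547 - 6p = p - 89, hence p = 1948 and q = 1859.
The new curves are qd = 13547 - 6p (demand) and qs = p - 78 (supply).
Setting them equal: 13547 - 6p = p - 78 → 13625 = 7p, so p = 13625/7 ≈ 1946.4286 and q = 13079/7 ≈ 1868.4286.
Δp = 1946.4286 − 1948 = -1.57.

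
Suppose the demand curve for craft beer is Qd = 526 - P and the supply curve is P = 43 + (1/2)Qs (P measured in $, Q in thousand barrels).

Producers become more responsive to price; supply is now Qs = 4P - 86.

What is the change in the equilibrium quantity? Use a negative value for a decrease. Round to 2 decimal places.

+81.60

Original equilibrium: 526 - P = 2P - 86 gives 612 = 3P, so P = 204 and Q = 322.
The shock moves the curves to Qd = 526 - P and Qs = 4P - 86.
Clearing the new market: 526 - P = 4P - 86, so P = 122.4 and Q = 403.6.
ΔQ = 403.6 − 322 = +81.60.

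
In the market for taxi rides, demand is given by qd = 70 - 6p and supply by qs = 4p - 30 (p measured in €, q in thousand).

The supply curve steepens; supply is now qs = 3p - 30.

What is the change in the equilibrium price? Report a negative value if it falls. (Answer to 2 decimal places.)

+1.11

Before the shock: 70 - 6p = 4p - 30 ⇒ 100 = 10p ⇒ p = 10, q = 10.
The new curves are qd = 70 - 6p (demand) and qs = 3p - 30 (supply).
Clearing the new market: 70 - 6p = 3p - 30, so p = 100/9 ≈ 11.1111 and q = 10/3 ≈ 3.3333.
Δp = 11.1111 − 10 = +1.11.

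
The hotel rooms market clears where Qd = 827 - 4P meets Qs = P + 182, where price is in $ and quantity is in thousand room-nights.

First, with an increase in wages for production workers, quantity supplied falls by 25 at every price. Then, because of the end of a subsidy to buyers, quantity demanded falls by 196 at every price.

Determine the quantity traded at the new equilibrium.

251.8

Initially, 827 - 4P = P + 182, so 645 = 5P and P = 129, Q = 311.
The shock moves the curves to Qd = 631 - 4P and Qs = P + 157.
New equilibrium: 631 - 4P = P + 157 ⇒ 474 = 5P ⇒ P = 94.8, Q = 251.8.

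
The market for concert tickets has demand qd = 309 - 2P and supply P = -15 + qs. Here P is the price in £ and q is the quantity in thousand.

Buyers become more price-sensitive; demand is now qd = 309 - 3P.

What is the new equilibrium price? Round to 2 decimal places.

Original equilibrium: 309 - 2P = P + 15 gives 294 = 3P, so P = 98 and q = 113.
The new curves are qd = 309 - 3P (demand) and qs = P + 15 (supply).
New equilibrium: 309 - 3P = P + 15 ⇒ 294 = 4P ⇒ P = 73.5, q = 88.5.

73.50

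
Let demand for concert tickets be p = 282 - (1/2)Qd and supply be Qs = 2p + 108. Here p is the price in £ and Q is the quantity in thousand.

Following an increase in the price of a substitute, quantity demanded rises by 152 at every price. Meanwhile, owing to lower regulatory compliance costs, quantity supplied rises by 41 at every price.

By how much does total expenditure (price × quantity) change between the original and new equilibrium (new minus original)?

+23002.875

Initially, 564 - 2p = 2p + 108, so 456 = 4p and p = 114, Q = 336.
The shock moves the curves to Qd = 716 - 2p and Qs = 2p + 149.
New equilibrium: 716 - 2p = 2p + 149 ⇒ 567 = 4p ⇒ p = 141.75, Q = 432.5.
Expenditure moves from 114×336 = 38304 to 141.75×432.5 = 61306.875; change = +23002.875.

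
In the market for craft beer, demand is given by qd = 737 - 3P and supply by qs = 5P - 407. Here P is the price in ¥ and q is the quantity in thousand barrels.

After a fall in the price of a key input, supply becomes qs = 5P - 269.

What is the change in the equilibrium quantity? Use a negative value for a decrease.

+51.75

Before the shock: 737 - 3P = 5P - 407 ⇒ 1144 = 8P ⇒ P = 143, q = 308.
The new curves are qd = 737 - 3P (demand) and qs = 5P - 269 (supply).
Setting them equal: 737 - 3P = 5P - 269 → 1006 = 8P, so P = 125.75 and q = 359.75.
Δq = 359.75 − 308 = +51.75.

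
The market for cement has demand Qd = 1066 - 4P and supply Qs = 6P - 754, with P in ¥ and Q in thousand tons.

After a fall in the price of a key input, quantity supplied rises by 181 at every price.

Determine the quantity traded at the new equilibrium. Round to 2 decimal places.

410.40

Initially, 1066 - 4P = 6P - 754, so 1820 = 10P and P = 182, Q = 338.
After the shift, demand is Qd = 1066 - 4P and supply is Qs = 6P - 573.
Equate the new curves: 1066 - 4P = 6P - 573, giving 1639 = 10P, P = 163.9, Q = 410.4.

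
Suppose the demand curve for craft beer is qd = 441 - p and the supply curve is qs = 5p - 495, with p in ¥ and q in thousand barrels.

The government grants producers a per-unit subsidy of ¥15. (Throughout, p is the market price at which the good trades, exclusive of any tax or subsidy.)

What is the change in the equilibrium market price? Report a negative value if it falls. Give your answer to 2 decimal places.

Solve the original market: 441 - p = 5p - 495, hence p = 156 and q = 285.
Since sellers receive the price plus the subsidy, the effective supply curve becomes qs = 5p - 420.
New equilibrium: 441 - p = 5p - 420 ⇒ 861 = 6p ⇒ p = 143.5, q = 297.5.
Δp = 143.5 − 156 = -12.50.

-12.50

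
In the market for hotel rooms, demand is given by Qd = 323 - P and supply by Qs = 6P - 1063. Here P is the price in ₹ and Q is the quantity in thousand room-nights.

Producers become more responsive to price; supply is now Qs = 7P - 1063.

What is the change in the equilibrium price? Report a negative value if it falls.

Original equilibrium: 323 - P = 6P - 1063 gives 1386 = 7P, so P = 198 and Q = 125.
The shock moves the curves to Qd = 323 - P and Qs = 7P - 1063.
Clearing the new market: 323 - P = 7P - 1063, so P = 173.25 and Q = 149.75.
ΔP = 173.25 − 198 = -24.75.

-24.75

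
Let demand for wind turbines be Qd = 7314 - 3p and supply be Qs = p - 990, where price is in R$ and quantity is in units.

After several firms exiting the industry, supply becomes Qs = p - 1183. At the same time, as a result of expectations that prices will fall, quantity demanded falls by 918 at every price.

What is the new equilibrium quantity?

Initially, 7314 - 3p = p - 990, so 8304 = 4p and p = 2076, Q = 1086.
After the shift, demand is Qd = 6396 - 3p and supply is Qs = p - 1183.
Clearing the new market: 6396 - 3p = p - 1183, so p = 1894.75 and Q = 711.75.

711.75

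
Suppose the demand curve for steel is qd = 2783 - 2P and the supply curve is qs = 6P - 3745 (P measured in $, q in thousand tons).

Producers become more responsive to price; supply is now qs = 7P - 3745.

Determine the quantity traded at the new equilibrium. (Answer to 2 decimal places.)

1332.33

Before the shock: 2783 - 2P = 6P - 3745 ⇒ 6528 = 8P ⇒ P = 816, q = 1151.
With the change applied: demand qd = 2783 - 2P, supply qs = 7P - 3745.
Setting them equal: 2783 - 2P = 7P - 3745 → 6528 = 9P, so P = 2176/3 ≈ 725.3333 and q = 3997/3 ≈ 1332.3333.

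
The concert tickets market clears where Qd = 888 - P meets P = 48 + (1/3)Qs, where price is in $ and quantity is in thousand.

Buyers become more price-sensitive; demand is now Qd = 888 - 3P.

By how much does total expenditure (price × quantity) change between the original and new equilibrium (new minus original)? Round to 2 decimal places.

-98556.00

Solve the original market: 888 - P = 3P - 144, hence P = 258 and Q = 630.
The new curves are Qd = 888 - 3P (demand) and Qs = 3P - 144 (supply).
Equate the new curves: 888 - 3P = 3P - 144, giving 1032 = 6P, P = 172, Q = 372.
Expenditure moves from 258×630 = 162540 to 172×372 = 63984; change = -98556.00.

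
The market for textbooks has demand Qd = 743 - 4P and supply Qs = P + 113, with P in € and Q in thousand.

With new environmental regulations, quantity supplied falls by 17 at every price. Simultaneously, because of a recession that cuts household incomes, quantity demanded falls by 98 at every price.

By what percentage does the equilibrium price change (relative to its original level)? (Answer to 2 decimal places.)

Before the shock: 743 - 4P = P + 113 ⇒ 630 = 5P ⇒ P = 126, Q = 239.
The new curves are Qd = 645 - 4P (demand) and Qs = P + 96 (supply).
Clearing the new market: 645 - 4P = P + 96, so P = 109.8 and Q = 205.8.
%ΔP = (109.8 − 126) / 126 × 100 = -12.86%.

-12.86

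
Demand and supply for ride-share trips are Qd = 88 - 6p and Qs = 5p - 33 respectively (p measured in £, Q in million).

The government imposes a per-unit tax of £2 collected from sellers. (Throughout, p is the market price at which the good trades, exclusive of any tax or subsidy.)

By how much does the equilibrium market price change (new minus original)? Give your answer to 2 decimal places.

+0.91

Original equilibrium: 88 - 6p = 5p - 33 gives 121 = 11p, so p = 11 and Q = 22.
Since sellers keep the price net of the tax, the effective supply curve becomes Qs = 5p - 43.
New equilibrium: 88 - 6p = 5p - 43 ⇒ 131 = 11p ⇒ p = 131/11 ≈ 11.9091, Q = 182/11 ≈ 16.5455.
Δp = 11.9091 − 11 = +0.91.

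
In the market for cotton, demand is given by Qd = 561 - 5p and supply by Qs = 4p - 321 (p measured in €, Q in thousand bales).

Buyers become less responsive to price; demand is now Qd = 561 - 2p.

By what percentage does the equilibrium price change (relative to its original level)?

+50

Solve the original market: 561 - 5p = 4p - 321, hence p = 98 and Q = 71.
The shock moves the curves to Qd = 561 - 2p and Qs = 4p - 321.
Equate the new curves: 561 - 2p = 4p - 321, giving 882 = 6p, p = 147, Q = 267.
%Δp = (147 − 98) / 98 × 100 = +50%.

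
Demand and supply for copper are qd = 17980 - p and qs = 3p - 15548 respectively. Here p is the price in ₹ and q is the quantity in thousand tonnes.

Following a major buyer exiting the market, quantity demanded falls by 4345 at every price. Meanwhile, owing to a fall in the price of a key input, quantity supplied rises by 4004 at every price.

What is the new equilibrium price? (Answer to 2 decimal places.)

6294.75

Solve the original market: 17980 - p = 3p - 15548, hence p = 8382 and q = 9598.
After the shift, demand is qd = 13635 - p and supply is qs = 3p - 11544.
Setting them equal: 13635 - p = 3p - 11544 → 25179 = 4p, so p = 6294.75 and q = 7340.25.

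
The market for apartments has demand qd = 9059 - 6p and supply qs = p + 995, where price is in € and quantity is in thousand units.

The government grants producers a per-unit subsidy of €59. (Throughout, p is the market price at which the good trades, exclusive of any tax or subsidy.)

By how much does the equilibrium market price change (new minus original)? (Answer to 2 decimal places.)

Solve the original market: 9059 - 6p = p + 995, hence p = 1152 and q = 2147.
Since sellers receive the price plus the subsidy, the effective supply curve becomes qs = p + 1054.
Equate the new curves: 9059 - 6p = p + 1054, giving 8005 = 7p, p = 8005/7 ≈ 1143.5714, q = 15383/7 ≈ 2197.5714.
Δp = 1143.5714 − 1152 = -8.43.

-8.43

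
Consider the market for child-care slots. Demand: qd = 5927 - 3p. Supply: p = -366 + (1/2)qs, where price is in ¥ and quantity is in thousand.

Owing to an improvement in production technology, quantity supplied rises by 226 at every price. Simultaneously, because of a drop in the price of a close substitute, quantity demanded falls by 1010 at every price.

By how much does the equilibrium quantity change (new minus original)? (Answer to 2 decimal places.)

Before the shock: 5927 - 3p = 2p + 732 ⇒ 5195 = 5p ⇒ p = 1039, q = 2810.
The new curves are qd = 4917 - 3p (demand) and qs = 2p + 958 (supply).
Clearing the new market: 4917 - 3p = 2p + 958, so p = 791.8 and q = 2541.6.
Δq = 2541.6 − 2810 = -268.40.

-268.40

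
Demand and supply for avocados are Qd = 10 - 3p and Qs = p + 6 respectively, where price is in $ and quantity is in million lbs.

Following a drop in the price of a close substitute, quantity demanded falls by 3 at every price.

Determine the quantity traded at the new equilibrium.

6.25

Solve the original market: 10 - 3p = p + 6, hence p = 1 and Q = 7.
After the shift, demand is Qd = 7 - 3p and supply is Qs = p + 6.
Clearing the new market: 7 - 3p = p + 6, so p = 0.25 and Q = 6.25.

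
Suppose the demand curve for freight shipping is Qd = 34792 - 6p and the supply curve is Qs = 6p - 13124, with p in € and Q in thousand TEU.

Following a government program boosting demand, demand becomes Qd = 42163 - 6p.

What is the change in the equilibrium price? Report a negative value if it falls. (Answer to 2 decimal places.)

+614.25

Initially, 34792 - 6p = 6p - 13124, so 47916 = 12p and p = 3993, Q = 10834.
After the shift, demand is Qd = 42163 - 6p and supply is Qs = 6p - 13124.
Equate the new curves: 42163 - 6p = 6p - 13124, giving 55287 = 12p, p = 4607.25, Q = 14519.5.
Δp = 4607.25 − 3993 = +614.25.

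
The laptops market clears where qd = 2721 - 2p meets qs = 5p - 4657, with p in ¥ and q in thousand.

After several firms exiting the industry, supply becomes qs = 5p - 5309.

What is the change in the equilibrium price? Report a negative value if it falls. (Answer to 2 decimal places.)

Before the shock: 2721 - 2p = 5p - 4657 ⇒ 7378 = 7p ⇒ p = 1054, q = 613.
With the change applied: demand qd = 2721 - 2p, supply qs = 5p - 5309.
Clearing the new market: 2721 - 2p = 5p - 5309, so p = 8030/7 ≈ 1147.1429 and q = 2987/7 ≈ 426.7143.
Δp = 1147.1429 − 1054 = +93.14.

+93.14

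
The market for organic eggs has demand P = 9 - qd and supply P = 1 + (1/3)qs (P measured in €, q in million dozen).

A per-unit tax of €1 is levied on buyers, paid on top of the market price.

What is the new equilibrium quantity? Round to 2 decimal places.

5.25

Solve the original market: 9 - P = 3P - 3, hence P = 3 and q = 6.
Since buyers pay the price plus the tax, the effective demand curve becomes qd = 8 - P.
Equate the new curves: 8 - P = 3P - 3, giving 11 = 4P, P = 2.75, q = 5.25.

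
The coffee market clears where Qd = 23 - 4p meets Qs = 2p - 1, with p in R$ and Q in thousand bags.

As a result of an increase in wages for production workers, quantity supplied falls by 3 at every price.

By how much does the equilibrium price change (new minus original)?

+0.5

Original equilibrium: 23 - 4p = 2p - 1 gives 24 = 6p, so p = 4 and Q = 7.
The shock moves the curves to Qd = 23 - 4p and Qs = 2p - 4.
New equilibrium: 23 - 4p = 2p - 4 ⇒ 27 = 6p ⇒ p = 4.5, Q = 5.
Δp = 4.5 − 4 = +0.5.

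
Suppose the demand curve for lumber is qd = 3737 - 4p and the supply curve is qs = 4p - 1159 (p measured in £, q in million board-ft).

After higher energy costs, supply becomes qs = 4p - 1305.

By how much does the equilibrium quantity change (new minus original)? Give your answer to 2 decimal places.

Before the shock: 3737 - 4p = 4p - 1159 ⇒ 4896 = 8p ⇒ p = 612, q = 1289.
The shock moves the curves to qd = 3737 - 4p and qs = 4p - 1305.
Equate the new curves: 3737 - 4p = 4p - 1305, giving 5042 = 8p, p = 630.25, q = 1216.
Δq = 1216 − 1289 = -73.00.

-73.00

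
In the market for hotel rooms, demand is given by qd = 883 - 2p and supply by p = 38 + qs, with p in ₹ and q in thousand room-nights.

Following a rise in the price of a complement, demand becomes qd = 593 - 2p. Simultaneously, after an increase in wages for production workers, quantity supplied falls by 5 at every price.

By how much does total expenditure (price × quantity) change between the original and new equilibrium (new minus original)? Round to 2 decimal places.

Solve the original market: 883 - 2p = p - 38, hence p = 307 and q = 269.
After the shift, demand is qd = 593 - 2p and supply is qs = p - 43.
New equilibrium: 593 - 2p = p - 43 ⇒ 636 = 3p ⇒ p = 212, q = 169.
Expenditure moves from 307×269 = 82583 to 212×169 = 35828; change = -46755.00.

-46755.00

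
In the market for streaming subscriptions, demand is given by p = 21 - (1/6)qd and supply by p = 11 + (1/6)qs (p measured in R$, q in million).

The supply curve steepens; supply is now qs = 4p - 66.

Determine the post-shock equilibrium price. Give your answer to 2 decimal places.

19.20

Solve the original market: 126 - 6p = 6p - 66, hence p = 16 and q = 30.
The new curves are qd = 126 - 6p (demand) and qs = 4p - 66 (supply).
Clearing the new market: 126 - 6p = 4p - 66, so p = 19.2 and q = 10.8.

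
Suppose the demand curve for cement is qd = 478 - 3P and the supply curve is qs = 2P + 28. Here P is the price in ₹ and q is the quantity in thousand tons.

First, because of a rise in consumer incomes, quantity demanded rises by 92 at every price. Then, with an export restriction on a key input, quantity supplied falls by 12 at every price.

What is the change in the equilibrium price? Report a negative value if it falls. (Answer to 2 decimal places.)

+20.80

Solve the original market: 478 - 3P = 2P + 28, hence P = 90 and q = 208.
The new curves are qd = 570 - 3P (demand) and qs = 2P + 16 (supply).
Equate the new curves: 570 - 3P = 2P + 16, giving 554 = 5P, P = 110.8, q = 237.6.
ΔP = 110.8 − 90 = +20.80.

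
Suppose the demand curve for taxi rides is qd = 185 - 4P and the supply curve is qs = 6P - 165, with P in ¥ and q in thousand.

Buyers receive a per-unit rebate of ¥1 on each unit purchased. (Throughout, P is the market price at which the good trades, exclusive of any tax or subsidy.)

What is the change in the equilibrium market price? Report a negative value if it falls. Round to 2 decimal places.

+0.40

Initially, 185 - 4P = 6P - 165, so 350 = 10P and P = 35, q = 45.
Since buyers' out-of-pocket price is the market price minus the rebate, the effective demand curve becomes qd = 189 - 4P.
New equilibrium: 189 - 4P = 6P - 165 ⇒ 354 = 10P ⇒ P = 35.4, q = 47.4.
ΔP = 35.4 − 35 = +0.40.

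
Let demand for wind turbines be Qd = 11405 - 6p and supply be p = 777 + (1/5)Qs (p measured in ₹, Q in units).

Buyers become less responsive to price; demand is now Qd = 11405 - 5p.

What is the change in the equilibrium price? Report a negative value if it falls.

+139

Before the shock: 11405 - 6p = 5p - 3885 ⇒ 15290 = 11p ⇒ p = 1390, Q = 3065.
The shock moves the curves to Qd = 11405 - 5p and Qs = 5p - 3885.
Clearing the new market: 11405 - 5p = 5p - 3885, so p = 1529 and Q = 3760.
Δp = 1529 − 1390 = +139.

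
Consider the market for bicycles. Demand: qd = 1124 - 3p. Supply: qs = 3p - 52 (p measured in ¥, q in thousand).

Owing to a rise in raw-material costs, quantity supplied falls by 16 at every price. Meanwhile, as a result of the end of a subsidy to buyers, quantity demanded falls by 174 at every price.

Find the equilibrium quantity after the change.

441

Initially, 1124 - 3p = 3p - 52, so 1176 = 6p and p = 196, q = 536.
The new curves are qd = 950 - 3p (demand) and qs = 3p - 68 (supply).
Clearing the new market: 950 - 3p = 3p - 68, so p = 509/3 ≈ 169.6667 and q = 441.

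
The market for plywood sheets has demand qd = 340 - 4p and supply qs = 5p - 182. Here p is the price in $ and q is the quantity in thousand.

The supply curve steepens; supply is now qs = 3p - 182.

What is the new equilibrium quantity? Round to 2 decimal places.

Original equilibrium: 340 - 4p = 5p - 182 gives 522 = 9p, so p = 58 and q = 108.
The shock moves the curves to qd = 340 - 4p and qs = 3p - 182.
New equilibrium: 340 - 4p = 3p - 182 ⇒ 522 = 7p ⇒ p = 522/7 ≈ 74.5714, q = 292/7 ≈ 41.7143.

41.71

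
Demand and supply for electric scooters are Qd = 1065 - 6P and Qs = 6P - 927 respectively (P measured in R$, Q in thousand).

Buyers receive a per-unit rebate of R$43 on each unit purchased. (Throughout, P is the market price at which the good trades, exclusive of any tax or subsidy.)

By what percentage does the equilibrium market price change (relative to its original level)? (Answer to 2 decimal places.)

Original equilibrium: 1065 - 6P = 6P - 927 gives 1992 = 12P, so P = 166 and Q = 69.
Since buyers' out-of-pocket price is the market price minus the rebate, the effective demand curve becomes Qd = 1323 - 6P.
Clearing the new market: 1323 - 6P = 6P - 927, so P = 187.5 and Q = 198.
%ΔP = (187.5 − 166) / 166 × 100 = +12.95%.

+12.95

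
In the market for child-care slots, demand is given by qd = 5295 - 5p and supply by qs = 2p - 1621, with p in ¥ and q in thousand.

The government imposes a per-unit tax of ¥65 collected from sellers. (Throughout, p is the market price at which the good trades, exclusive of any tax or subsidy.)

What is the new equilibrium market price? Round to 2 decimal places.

Original equilibrium: 5295 - 5p = 2p - 1621 gives 6916 = 7p, so p = 988 and q = 355.
Since sellers keep the price net of the tax, the effective supply curve becomes qs = 2p - 1751.
New equilibrium: 5295 - 5p = 2p - 1751 ⇒ 7046 = 7p ⇒ p = 7046/7 ≈ 1006.5714, q = 1835/7 ≈ 262.1429.

1006.57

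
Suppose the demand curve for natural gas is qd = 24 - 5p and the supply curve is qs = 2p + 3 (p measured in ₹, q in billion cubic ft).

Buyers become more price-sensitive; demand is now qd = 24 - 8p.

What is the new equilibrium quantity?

Original equilibrium: 24 - 5p = 2p + 3 gives 21 = 7p, so p = 3 and q = 9.
After the shift, demand is qd = 24 - 8p and supply is qs = 2p + 3.
Equate the new curves: 24 - 8p = 2p + 3, giving 21 = 10p, p = 2.1, q = 7.2.

7.2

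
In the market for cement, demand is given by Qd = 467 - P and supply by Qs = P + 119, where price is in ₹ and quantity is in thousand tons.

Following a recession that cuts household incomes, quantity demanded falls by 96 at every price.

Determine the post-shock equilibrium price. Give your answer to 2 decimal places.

126.00

Before the shock: 467 - P = P + 119 ⇒ 348 = 2P ⇒ P = 174, Q = 293.
The new curves are Qd = 371 - P (demand) and Qs = P + 119 (supply).
Clearing the new market: 371 - P = P + 119, so P = 126 and Q = 245.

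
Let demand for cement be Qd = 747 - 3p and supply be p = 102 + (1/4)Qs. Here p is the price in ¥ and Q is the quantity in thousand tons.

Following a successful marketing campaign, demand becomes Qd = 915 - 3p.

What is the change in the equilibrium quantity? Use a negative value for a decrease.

+96

Initially, 747 - 3p = 4p - 408, so 1155 = 7p and p = 165, Q = 252.
The shock moves the curves to Qd = 915 - 3p and Qs = 4p - 408.
Setting them equal: 915 - 3p = 4p - 408 → 1323 = 7p, so p = 189 and Q = 348.
ΔQ = 348 − 252 = +96.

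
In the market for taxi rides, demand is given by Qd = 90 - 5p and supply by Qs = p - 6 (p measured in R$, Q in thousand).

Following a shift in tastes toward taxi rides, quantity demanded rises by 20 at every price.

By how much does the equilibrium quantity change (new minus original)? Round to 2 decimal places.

Solve the original market: 90 - 5p = p - 6, hence p = 16 and Q = 10.
With the change applied: demand Qd = 110 - 5p, supply Qs = p - 6.
Setting them equal: 110 - 5p = p - 6 → 116 = 6p, so p = 58/3 ≈ 19.3333 and Q = 40/3 ≈ 13.3333.
ΔQ = 13.3333 − 10 = +3.33.

+3.33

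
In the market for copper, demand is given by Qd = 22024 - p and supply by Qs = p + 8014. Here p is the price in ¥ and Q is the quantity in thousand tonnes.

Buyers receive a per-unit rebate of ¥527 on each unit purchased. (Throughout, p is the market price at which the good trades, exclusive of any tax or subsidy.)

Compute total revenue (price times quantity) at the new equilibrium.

Solve the original market: 22024 - p = p + 8014, hence p = 7005 and Q = 15019.
Since buyers' out-of-pocket price is the market price minus the rebate, the effective demand curve becomes Qd = 22551 - p.
Equate the new curves: 22551 - p = p + 8014, giving 14537 = 2p, p = 7268.5, Q = 15282.5.
New expenditure = 7268.5 × 15282.5 = 111080851.25.

111080851.25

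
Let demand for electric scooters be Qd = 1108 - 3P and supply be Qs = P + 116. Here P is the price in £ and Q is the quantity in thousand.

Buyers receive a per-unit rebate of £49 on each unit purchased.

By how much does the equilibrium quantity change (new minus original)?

+36.75

Initially, 1108 - 3P = P + 116, so 992 = 4P and P = 248, Q = 364.
Since buyers' out-of-pocket price is the market price minus the rebate, the effective demand curve becomes Qd = 1255 - 3P.
Setting them equal: 1255 - 3P = P + 116 → 1139 = 4P, so P = 284.75 and Q = 400.75.
ΔQ = 400.75 − 364 = +36.75.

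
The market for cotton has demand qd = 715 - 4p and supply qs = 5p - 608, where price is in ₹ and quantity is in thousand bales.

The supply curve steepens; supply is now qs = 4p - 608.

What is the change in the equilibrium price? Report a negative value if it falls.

Before the shock: 715 - 4p = 5p - 608 ⇒ 1323 = 9p ⇒ p = 147, q = 127.
The new curves are qd = 715 - 4p (demand) and qs = 4p - 608 (supply).
New equilibrium: 715 - 4p = 4p - 608 ⇒ 1323 = 8p ⇒ p = 165.375, q = 53.5.
Δp = 165.375 − 147 = +18.375.

+18.375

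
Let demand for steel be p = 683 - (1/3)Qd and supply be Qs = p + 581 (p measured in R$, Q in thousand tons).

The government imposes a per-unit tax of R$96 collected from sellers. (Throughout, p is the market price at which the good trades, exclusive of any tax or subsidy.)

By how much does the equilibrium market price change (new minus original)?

Initially, 2049 - 3p = p + 581, so 1468 = 4p and p = 367, Q = 948.
Since sellers keep the price net of the tax, the effective supply curve becomes Qs = p + 485.
New equilibrium: 2049 - 3p = p + 485 ⇒ 1564 = 4p ⇒ p = 391, Q = 876.
Δp = 391 − 367 = +24.

+24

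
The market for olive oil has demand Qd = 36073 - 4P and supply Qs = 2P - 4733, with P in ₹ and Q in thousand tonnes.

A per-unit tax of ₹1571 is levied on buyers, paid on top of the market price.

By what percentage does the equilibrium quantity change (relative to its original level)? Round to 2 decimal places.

-23.62

Solve the original market: 36073 - 4P = 2P - 4733, hence P = 6801 and Q = 8869.
Since buyers pay the price plus the tax, the effective demand curve becomes Qd = 29789 - 4P.
Clearing the new market: 29789 - 4P = 2P - 4733, so P = 17261/3 ≈ 5753.6667 and Q = 20323/3 ≈ 6774.3333.
%ΔQ = (6774.3333 − 8869) / 8869 × 100 = -23.62%.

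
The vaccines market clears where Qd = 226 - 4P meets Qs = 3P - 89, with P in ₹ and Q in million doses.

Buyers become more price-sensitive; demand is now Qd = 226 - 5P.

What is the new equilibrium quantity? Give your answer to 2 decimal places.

29.13

Solve the original market: 226 - 4P = 3P - 89, hence P = 45 and Q = 46.
The shock moves the curves to Qd = 226 - 5P and Qs = 3P - 89.
Equate the new curves: 226 - 5P = 3P - 89, giving 315 = 8P, P = 39.375, Q = 29.125.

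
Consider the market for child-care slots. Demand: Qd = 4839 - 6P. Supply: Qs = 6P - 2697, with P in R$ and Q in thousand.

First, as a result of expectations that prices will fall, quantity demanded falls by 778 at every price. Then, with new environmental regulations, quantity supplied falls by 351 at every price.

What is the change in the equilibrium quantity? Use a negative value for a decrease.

-564.5

Initially, 4839 - 6P = 6P - 2697, so 7536 = 12P and P = 628, Q = 1071.
The shock moves the curves to Qd = 4061 - 6P and Qs = 6P - 3048.
Setting them equal: 4061 - 6P = 6P - 3048 → 7109 = 12P, so P = 7109/12 ≈ 592.4167 and Q = 506.5.
ΔQ = 506.5 − 1071 = -564.5.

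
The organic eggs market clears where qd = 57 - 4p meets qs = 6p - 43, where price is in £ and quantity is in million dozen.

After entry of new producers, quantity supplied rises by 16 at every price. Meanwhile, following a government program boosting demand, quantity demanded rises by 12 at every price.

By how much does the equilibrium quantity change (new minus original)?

+13.6

Initially, 57 - 4p = 6p - 43, so 100 = 10p and p = 10, q = 17.
The shock moves the curves to qd = 69 - 4p and qs = 6p - 27.
Setting them equal: 69 - 4p = 6p - 27 → 96 = 10p, so p = 9.6 and q = 30.6.
Δq = 30.6 − 17 = +13.6.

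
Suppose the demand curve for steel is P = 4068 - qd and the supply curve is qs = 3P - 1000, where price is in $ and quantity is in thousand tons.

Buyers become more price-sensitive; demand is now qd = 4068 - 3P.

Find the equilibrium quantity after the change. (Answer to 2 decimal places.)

1534.00

Original equilibrium: 4068 - P = 3P - 1000 gives 5068 = 4P, so P = 1267 and q = 2801.
The new curves are qd = 4068 - 3P (demand) and qs = 3P - 1000 (supply).
New equilibrium: 4068 - 3P = 3P - 1000 ⇒ 5068 = 6P ⇒ P = 2534/3 ≈ 844.6667, q = 1534.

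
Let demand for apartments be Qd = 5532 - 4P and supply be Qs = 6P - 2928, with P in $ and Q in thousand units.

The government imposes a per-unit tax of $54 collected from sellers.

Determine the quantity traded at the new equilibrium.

2018.4

Initially, 5532 - 4P = 6P - 2928, so 8460 = 10P and P = 846, Q = 2148.
Since sellers keep the price net of the tax, the effective supply curve becomes Qs = 6P - 3252.
Equate the new curves: 5532 - 4P = 6P - 3252, giving 8784 = 10P, P = 878.4, Q = 2018.4.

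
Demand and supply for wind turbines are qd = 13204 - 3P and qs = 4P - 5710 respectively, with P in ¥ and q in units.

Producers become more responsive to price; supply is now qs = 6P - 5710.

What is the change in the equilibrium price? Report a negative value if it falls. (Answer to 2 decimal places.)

Before the shock: 13204 - 3P = 4P - 5710 ⇒ 18914 = 7P ⇒ P = 2702, q = 5098.
With the change applied: demand qd = 13204 - 3P, supply qs = 6P - 5710.
Equate the new curves: 13204 - 3P = 6P - 5710, giving 18914 = 9P, P = 18914/9 ≈ 2101.5556, q = 20698/3 ≈ 6899.3333.
ΔP = 2101.5556 − 2702 = -600.44.

-600.44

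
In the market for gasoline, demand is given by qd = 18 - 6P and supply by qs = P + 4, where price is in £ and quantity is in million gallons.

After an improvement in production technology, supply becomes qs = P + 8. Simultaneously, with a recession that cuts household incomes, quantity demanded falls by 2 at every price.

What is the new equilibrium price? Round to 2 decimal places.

1.14

Initially, 18 - 6P = P + 4, so 14 = 7P and P = 2, q = 6.
With the change applied: demand qd = 16 - 6P, supply qs = P + 8.
New equilibrium: 16 - 6P = P + 8 ⇒ 8 = 7P ⇒ P = 8/7 ≈ 1.1429, q = 64/7 ≈ 9.1429.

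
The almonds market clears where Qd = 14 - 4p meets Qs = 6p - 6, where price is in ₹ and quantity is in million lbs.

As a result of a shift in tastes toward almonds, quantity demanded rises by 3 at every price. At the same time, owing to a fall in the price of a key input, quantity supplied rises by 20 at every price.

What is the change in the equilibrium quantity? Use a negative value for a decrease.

+9.8

Initially, 14 - 4p = 6p - 6, so 20 = 10p and p = 2, Q = 6.
The new curves are Qd = 17 - 4p (demand) and Qs = 6p + 14 (supply).
New equilibrium: 17 - 4p = 6p + 14 ⇒ 3 = 10p ⇒ p = 0.3, Q = 15.8.
ΔQ = 15.8 − 6 = +9.8.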